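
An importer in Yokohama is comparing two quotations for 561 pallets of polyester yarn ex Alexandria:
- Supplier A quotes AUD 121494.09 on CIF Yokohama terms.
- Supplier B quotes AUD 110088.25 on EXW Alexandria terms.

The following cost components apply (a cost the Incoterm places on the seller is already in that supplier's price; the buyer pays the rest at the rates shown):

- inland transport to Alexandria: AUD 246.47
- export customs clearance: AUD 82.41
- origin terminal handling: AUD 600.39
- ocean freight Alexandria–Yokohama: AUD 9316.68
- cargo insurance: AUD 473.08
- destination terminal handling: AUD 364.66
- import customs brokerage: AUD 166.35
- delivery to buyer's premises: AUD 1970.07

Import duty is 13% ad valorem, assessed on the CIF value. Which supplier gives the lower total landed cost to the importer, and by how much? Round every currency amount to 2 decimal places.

Supplier B is cheaper by AUD 776.09

Supplier A (CIF):
The CIF price already equals the CIF value: 121494.09
Import duty = 121494.09 × 13% = 15794.23
Buyer bears (A): 364.66 + 166.35 + 1970.07 = 2501.08
Landed cost (A) = invoice 121494.09 + 2501.08 + duty 15794.23 = 139789.40
Supplier B (EXW):
CIF value = EXW price + inland to port + export clearance + origin terminal + freight + insurance = 110088.25 + 246.47 + 82.41 + 600.39 + 9316.68 + 473.08 = 120807.28
Import duty = 120807.28 × 13% = 15704.95
Buyer bears (B): 246.47 + 82.41 + 600.39 + 9316.68 + 473.08 + 364.66 + 166.35 + 1970.07 = 13220.11
Landed cost (B) = invoice 110088.25 + 13220.11 + duty 15704.95 = 139013.31
Difference = |139789.40 − 139013.31| = 776.09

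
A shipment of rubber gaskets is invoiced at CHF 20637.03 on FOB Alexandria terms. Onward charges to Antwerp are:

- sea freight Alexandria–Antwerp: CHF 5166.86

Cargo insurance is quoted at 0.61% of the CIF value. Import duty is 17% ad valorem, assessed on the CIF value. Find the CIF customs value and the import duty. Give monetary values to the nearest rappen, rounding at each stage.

CIF value: CHF 25962.26; import duty: CHF 4413.58

Let C be the CIF value. C = FOB price + freight + 0.61% × C
C − 0.61% × C = 20637.03 + 5166.86
0.9939 × C = 25803.89
C = 25803.89 / 0.9939 = 25962.26
Insurance premium = 0.61% × 25962.26 = 158.37
Import duty = 25962.26 × 17% = 4413.58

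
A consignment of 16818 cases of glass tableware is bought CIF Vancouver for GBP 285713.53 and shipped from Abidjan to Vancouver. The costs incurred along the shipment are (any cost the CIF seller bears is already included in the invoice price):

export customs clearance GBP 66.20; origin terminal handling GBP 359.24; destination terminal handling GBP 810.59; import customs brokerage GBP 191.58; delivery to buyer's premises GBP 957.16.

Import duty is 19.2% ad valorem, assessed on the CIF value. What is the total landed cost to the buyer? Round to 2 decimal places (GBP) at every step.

CIF: the seller pays costs through ocean freight and marine insurance to the destination port.
Already in the invoice (seller's account under CIF): export clearance, origin terminal — exclude.
The CIF price already equals the CIF value: 285713.53
Import duty = 285713.53 × 19.2% = 54857.00
Buyer bears: destination terminal 810.59 + brokerage 191.58 + delivery 957.16 + duty 54857.00 = 56816.33
Landed cost = invoice 285713.53 + 56816.33 = 342529.86

Total landed cost: GBP 342529.86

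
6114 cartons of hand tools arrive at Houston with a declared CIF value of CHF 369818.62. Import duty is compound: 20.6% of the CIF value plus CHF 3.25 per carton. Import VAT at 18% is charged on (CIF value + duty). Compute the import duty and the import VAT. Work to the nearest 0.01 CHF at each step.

Import duty: CHF 96053.14; import VAT: CHF 83856.92

Ad valorem component: 369818.62 × 20.6% = 76182.64
Specific component: 6114 × 3.25 = 19870.50
Import duty = 76182.64 + 19870.50 = 96053.14
VAT base = CIF + duty = 369818.62 + 96053.14 = 465871.76
Import VAT = 465871.76 × 18% = 83856.92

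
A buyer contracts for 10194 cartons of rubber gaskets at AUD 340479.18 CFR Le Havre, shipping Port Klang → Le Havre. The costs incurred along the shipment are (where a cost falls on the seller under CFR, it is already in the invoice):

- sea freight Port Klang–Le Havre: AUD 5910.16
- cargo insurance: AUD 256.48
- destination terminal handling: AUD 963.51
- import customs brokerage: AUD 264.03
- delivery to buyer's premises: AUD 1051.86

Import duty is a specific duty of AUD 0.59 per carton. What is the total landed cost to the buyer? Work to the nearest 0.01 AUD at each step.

Total landed cost: AUD 349029.52

CFR: the seller pays costs through ocean freight to the destination port, but not insurance.
Already in the invoice (seller's account under CFR): freight — exclude.
CIF value = CFR price + insurance = 340479.18 + 256.48 = 340735.66
Import duty = 10194 × 0.59 = 6014.46
Buyer bears: insurance 256.48 + destination terminal 963.51 + brokerage 264.03 + delivery 1051.86 + duty 6014.46 = 8550.34
Landed cost = invoice 340479.18 + 8550.34 = 349029.52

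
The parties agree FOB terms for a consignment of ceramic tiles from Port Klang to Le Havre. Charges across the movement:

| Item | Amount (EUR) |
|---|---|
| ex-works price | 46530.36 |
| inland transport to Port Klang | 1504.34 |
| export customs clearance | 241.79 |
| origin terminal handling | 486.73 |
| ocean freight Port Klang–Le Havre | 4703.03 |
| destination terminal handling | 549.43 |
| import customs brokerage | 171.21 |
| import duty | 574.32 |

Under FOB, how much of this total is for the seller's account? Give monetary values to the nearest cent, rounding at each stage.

FOB: the seller bears costs until goods are on board at the origin port; the buyer bears freight, insurance and all costs thereafter.
Seller's account: goods 46530.36 + inland to port 1504.34 + export clearance 241.79 + origin terminal 486.73 = 48763.22
Buyer's account: freight 4703.03 + destination terminal 549.43 + brokerage 171.21 + duty 574.32 = 5997.99

Seller's account: EUR 48763.22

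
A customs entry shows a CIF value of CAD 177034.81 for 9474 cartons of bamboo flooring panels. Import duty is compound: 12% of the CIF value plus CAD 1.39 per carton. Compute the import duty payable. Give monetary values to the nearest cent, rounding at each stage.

Import duty: CAD 34413.04

Ad valorem component: 177034.81 × 12% = 21244.18
Specific component: 9474 × 1.39 = 13168.86
Import duty = 21244.18 + 13168.86 = 34413.04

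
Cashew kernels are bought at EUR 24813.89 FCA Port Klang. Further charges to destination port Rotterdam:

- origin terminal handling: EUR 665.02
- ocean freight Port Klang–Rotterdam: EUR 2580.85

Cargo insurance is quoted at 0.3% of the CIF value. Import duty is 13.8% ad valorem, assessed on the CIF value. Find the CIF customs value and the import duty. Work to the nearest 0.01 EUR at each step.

Let C be the CIF value. C = FCA price + pre-shipment costs + freight + 0.3% × C
C − 0.3% × C = 24813.89 + 665.02 + 2580.85
0.997 × C = 28059.76
C = 28059.76 / 0.997 = 28144.19
Insurance premium = 0.3% × 28144.19 = 84.43
Import duty = 28144.19 × 13.8% = 3883.90

CIF value: EUR 28144.19; import duty: EUR 3883.90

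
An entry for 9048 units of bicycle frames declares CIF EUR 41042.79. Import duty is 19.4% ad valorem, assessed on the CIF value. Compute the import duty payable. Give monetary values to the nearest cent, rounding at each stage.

Import duty: EUR 7962.30

Import duty = 41042.79 × 19.4% = 7962.30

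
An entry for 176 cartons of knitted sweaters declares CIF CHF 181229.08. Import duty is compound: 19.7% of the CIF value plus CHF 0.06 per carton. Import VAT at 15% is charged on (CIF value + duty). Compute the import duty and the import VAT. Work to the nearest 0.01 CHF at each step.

Import duty: CHF 35712.69; import VAT: CHF 32541.27

Ad valorem component: 181229.08 × 19.7% = 35702.13
Specific component: 176 × 0.06 = 10.56
Import duty = 35702.13 + 10.56 = 35712.69
VAT base = CIF + duty = 181229.08 + 35712.69 = 216941.77
Import VAT = 216941.77 × 15% = 32541.27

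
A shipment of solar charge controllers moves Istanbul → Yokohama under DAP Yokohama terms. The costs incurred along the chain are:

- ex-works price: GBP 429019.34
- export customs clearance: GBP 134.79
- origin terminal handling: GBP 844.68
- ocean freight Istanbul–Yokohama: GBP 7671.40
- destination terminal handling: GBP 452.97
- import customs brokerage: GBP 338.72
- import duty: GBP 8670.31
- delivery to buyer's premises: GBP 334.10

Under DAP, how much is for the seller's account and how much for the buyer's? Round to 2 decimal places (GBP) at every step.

Seller: GBP 438457.28; buyer: GBP 9009.03

DAP: the seller bears all costs to the named destination except import duty and clearance.
Seller's account: goods 429019.34 + export clearance 134.79 + origin terminal 844.68 + freight 7671.40 + destination terminal 452.97 + delivery 334.10 = 438457.28
Buyer's account: brokerage 338.72 + duty 8670.31 = 9009.03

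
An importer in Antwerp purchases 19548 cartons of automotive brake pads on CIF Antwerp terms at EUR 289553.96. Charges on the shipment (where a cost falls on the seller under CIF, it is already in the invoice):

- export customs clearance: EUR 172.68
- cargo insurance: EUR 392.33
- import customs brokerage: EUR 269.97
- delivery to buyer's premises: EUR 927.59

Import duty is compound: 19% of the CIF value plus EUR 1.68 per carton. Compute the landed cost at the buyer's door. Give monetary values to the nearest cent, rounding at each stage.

CIF: the seller pays costs through ocean freight and marine insurance to the destination port.
Already in the invoice (seller's account under CIF): export clearance, insurance — exclude.
The CIF price already equals the CIF value: 289553.96
Ad valorem component: 289553.96 × 19% = 55015.25
Specific component: 19548 × 1.68 = 32840.64
Import duty = 55015.25 + 32840.64 = 87855.89
Buyer bears: brokerage 269.97 + delivery 927.59 + duty 87855.89 = 89053.45
Landed cost = invoice 289553.96 + 89053.45 = 378607.41

Total landed cost: EUR 378607.41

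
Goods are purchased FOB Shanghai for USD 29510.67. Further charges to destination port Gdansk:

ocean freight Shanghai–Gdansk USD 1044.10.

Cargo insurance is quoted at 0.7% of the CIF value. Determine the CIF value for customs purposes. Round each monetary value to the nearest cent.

CIF value: USD 30770.16

Let C be the CIF value. C = FOB price + freight + 0.7% × C
C − 0.7% × C = 29510.67 + 1044.10
0.993 × C = 30554.77
C = 30554.77 / 0.993 = 30770.16
Insurance premium = 0.7% × 30770.16 = 215.39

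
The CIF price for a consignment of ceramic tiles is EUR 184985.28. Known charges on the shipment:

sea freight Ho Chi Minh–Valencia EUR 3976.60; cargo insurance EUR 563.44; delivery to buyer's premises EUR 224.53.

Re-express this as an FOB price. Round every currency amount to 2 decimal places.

FOB price: EUR 180445.24

Not relevant to the conversion: delivery — on the buyer under both terms; not part of either seller's price.
From CIF to FOB, the seller no longer bears: freight, insurance.
FOB price = 184985.28 − 3976.60 − 563.44 = 180445.24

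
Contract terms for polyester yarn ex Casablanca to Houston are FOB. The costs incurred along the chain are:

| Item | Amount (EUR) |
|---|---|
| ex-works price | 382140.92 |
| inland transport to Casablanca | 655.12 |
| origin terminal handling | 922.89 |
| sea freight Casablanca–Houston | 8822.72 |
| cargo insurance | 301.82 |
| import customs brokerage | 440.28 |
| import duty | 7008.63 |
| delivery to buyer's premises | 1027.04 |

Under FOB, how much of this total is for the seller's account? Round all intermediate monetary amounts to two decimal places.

Seller's account: EUR 383718.93

FOB: the seller bears costs until goods are on board at the origin port; the buyer bears freight, insurance and all costs thereafter.
Seller's account: goods 382140.92 + inland to port 655.12 + origin terminal 922.89 = 383718.93
Buyer's account: freight 8822.72 + insurance 301.82 + brokerage 440.28 + duty 7008.63 + delivery 1027.04 = 17600.49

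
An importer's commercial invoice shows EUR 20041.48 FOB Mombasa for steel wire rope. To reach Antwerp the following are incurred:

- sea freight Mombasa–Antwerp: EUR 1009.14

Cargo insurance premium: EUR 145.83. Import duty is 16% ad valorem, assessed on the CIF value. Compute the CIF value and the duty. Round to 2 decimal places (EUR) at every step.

CIF value: EUR 21196.45; import duty: EUR 3391.43

CIF = FOB price + freight + insurance
CIF = 20041.48 + 1009.14 + 145.83 = 21196.45
Import duty = 21196.45 × 16% = 3391.43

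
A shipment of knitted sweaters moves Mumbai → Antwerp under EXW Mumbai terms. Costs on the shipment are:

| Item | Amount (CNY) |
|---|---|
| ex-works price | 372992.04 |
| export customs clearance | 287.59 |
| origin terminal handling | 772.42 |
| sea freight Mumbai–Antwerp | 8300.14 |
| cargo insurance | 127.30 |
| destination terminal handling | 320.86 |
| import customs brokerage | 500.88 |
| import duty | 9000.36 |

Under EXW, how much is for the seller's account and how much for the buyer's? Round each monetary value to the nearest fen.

EXW: the seller makes goods available at their premises; the buyer bears all onward costs.
Seller's account: goods 372992.04 = 372992.04
Buyer's account: export clearance 287.59 + origin terminal 772.42 + freight 8300.14 + insurance 127.30 + destination terminal 320.86 + brokerage 500.88 + duty 9000.36 = 19309.55

Seller: CNY 372992.04; buyer: CNY 19309.55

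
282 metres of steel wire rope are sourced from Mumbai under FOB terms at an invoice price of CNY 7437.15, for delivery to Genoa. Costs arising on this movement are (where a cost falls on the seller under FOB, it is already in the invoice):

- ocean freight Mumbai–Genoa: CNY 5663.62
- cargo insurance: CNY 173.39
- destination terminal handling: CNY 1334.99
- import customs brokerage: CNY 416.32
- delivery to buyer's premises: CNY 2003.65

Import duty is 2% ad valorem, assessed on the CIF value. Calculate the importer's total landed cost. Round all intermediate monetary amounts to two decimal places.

FOB: the seller bears costs until goods are on board at the origin port; the buyer bears freight, insurance and all costs thereafter.
CIF value = FOB price + freight + insurance = 7437.15 + 5663.62 + 173.39 = 13274.16
Import duty = 13274.16 × 2% = 265.48
Buyer bears: freight 5663.62 + insurance 173.39 + destination terminal 1334.99 + brokerage 416.32 + delivery 2003.65 + duty 265.48 = 9857.45
Landed cost = invoice 7437.15 + 9857.45 = 17294.60

Total landed cost: CNY 17294.60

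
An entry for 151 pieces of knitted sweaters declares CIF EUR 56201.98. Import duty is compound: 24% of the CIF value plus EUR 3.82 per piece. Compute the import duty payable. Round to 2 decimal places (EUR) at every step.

Import duty: EUR 14065.30

Ad valorem component: 56201.98 × 24% = 13488.48
Specific component: 151 × 3.82 = 576.82
Import duty = 13488.48 + 576.82 = 14065.30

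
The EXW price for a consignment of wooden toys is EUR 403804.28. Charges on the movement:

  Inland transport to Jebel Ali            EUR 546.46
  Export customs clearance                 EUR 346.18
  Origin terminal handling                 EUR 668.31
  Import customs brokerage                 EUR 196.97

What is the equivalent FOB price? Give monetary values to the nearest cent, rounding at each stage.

FOB price: EUR 405365.23

Not relevant to the conversion: brokerage — on the buyer under both terms; not part of either seller's price.
From EXW to FOB, the seller additionally bears: inland to port, export clearance, origin terminal.
FOB price = 403804.28 + 546.46 + 346.18 + 668.31 = 405365.23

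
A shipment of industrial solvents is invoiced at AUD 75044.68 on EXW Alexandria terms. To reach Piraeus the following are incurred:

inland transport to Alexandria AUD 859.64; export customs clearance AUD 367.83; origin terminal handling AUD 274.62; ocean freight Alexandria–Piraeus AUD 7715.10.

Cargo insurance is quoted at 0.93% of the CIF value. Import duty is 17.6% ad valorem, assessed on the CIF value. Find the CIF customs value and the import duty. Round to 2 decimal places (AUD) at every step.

CIF value: AUD 85052.86; import duty: AUD 14969.30

Let C be the CIF value. C = EXW price + pre-shipment costs + freight + 0.93% × C
C − 0.93% × C = 75044.68 + 859.64 + 367.83 + 274.62 + 7715.10
0.9907 × C = 84261.87
C = 84261.87 / 0.9907 = 85052.86
Insurance premium = 0.93% × 85052.86 = 790.99
Import duty = 85052.86 × 17.6% = 14969.30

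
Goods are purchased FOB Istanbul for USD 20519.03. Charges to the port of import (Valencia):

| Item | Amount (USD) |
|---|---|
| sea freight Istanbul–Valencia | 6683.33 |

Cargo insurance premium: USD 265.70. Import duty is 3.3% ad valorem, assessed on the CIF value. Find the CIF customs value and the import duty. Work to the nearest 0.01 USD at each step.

CIF value: USD 27468.06; import duty: USD 906.45

CIF = FOB price + freight + insurance
CIF = 20519.03 + 6683.33 + 265.70 = 27468.06
Import duty = 27468.06 × 3.3% = 906.45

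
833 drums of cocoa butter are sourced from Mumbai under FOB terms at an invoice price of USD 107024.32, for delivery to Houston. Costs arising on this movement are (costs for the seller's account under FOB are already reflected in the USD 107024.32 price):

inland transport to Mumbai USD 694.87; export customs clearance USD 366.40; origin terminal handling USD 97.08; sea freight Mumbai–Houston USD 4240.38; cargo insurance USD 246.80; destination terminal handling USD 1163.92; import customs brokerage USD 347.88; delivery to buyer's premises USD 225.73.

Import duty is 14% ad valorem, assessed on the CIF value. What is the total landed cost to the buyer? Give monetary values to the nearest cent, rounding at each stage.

FOB: the seller bears costs until goods are on board at the origin port; the buyer bears freight, insurance and all costs thereafter.
Already in the invoice (seller's account under FOB): inland to port, export clearance, origin terminal — exclude.
CIF value = FOB price + freight + insurance = 107024.32 + 4240.38 + 246.80 = 111511.50
Import duty = 111511.50 × 14% = 15611.61
Buyer bears: freight 4240.38 + insurance 246.80 + destination terminal 1163.92 + brokerage 347.88 + delivery 225.73 + duty 15611.61 = 21836.32
Landed cost = invoice 107024.32 + 21836.32 = 128860.64

Total landed cost: USD 128860.64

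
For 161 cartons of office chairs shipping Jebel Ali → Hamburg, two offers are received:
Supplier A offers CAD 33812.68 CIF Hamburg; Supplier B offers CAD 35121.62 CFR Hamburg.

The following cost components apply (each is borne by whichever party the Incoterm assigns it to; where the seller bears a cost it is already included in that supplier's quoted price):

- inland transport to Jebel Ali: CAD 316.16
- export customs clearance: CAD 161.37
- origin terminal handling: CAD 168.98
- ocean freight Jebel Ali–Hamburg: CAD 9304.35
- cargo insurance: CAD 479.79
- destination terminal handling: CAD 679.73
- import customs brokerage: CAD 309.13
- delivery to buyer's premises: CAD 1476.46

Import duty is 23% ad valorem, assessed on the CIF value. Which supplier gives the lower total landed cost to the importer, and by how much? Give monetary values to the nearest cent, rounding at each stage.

Supplier A (CIF):
The CIF price already equals the CIF value: 33812.68
Import duty = 33812.68 × 23% = 7776.92
Buyer bears (A): 679.73 + 309.13 + 1476.46 = 2465.32
Landed cost (A) = invoice 33812.68 + 2465.32 + duty 7776.92 = 44054.92
Supplier B (CFR):
CIF value = CFR price + insurance = 35121.62 + 479.79 = 35601.41
Import duty = 35601.41 × 23% = 8188.32
Buyer bears (B): 479.79 + 679.73 + 309.13 + 1476.46 = 2945.11
Landed cost (B) = invoice 35121.62 + 2945.11 + duty 8188.32 = 46255.05
Difference = |44054.92 − 46255.05| = 2200.13

Supplier A is cheaper by CAD 2200.13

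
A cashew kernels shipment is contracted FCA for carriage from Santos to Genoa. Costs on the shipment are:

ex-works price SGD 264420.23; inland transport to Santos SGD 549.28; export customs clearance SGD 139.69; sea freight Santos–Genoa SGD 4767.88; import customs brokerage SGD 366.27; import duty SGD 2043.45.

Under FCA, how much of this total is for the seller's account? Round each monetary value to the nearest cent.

Seller's account: SGD 265109.20

FCA: the seller delivers export-cleared goods to the carrier; the buyer bears costs from that point.
Seller's account: goods 264420.23 + inland to port 549.28 + export clearance 139.69 = 265109.20
Buyer's account: freight 4767.88 + brokerage 366.27 + duty 2043.45 = 7177.60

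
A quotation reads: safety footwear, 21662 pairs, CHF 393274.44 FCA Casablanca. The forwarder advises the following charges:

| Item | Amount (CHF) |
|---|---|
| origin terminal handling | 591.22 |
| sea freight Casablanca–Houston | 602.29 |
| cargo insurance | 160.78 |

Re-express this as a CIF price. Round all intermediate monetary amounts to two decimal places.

From FCA to CIF, the seller additionally bears: origin terminal, freight, insurance.
CIF price = 393274.44 + 591.22 + 602.29 + 160.78 = 394628.73

CIF price: CHF 394628.73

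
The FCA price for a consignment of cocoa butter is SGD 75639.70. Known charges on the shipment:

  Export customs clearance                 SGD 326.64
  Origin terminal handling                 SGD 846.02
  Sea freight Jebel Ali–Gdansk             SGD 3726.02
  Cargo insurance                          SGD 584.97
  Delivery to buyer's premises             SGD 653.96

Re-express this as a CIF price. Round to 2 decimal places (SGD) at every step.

CIF price: SGD 80796.71

Not relevant to the conversion: export clearance — on the seller under both FCA and CIF; already in the FCA price and stays in the CIF price. delivery — on the buyer under both terms; not part of either seller's price.
From FCA to CIF, the seller additionally bears: origin terminal, freight, insurance.
CIF price = 75639.70 + 846.02 + 3726.02 + 584.97 = 80796.71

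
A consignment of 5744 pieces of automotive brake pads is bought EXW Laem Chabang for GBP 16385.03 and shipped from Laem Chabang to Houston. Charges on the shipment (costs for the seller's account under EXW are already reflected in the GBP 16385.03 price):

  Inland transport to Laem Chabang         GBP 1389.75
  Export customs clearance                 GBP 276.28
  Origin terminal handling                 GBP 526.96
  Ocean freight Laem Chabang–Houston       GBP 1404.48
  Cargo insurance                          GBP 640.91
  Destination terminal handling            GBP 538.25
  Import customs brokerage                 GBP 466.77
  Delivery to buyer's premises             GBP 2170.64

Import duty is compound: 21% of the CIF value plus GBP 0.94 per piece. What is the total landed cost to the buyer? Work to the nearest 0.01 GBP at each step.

Total landed cost: GBP 33529.35

EXW: the seller makes goods available at their premises; the buyer bears all onward costs.
CIF value = EXW price + inland to port + export clearance + origin terminal + freight + insurance = 16385.03 + 1389.75 + 276.28 + 526.96 + 1404.48 + 640.91 = 20623.41
Ad valorem component: 20623.41 × 21% = 4330.92
Specific component: 5744 × 0.94 = 5399.36
Import duty = 4330.92 + 5399.36 = 9730.28
Buyer bears: inland to port 1389.75 + export clearance 276.28 + origin terminal 526.96 + freight 1404.48 + insurance 640.91 + destination terminal 538.25 + brokerage 466.77 + delivery 2170.64 + duty 9730.28 = 17144.32
Landed cost = invoice 16385.03 + 17144.32 = 33529.35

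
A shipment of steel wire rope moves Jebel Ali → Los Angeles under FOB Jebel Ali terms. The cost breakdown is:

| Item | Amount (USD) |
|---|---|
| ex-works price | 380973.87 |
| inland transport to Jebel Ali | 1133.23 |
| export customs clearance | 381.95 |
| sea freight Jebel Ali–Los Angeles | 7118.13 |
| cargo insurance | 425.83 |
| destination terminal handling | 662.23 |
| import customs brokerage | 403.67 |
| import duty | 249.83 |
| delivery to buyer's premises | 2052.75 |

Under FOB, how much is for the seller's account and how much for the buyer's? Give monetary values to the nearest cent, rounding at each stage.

Seller: USD 382489.05; buyer: USD 10912.44

FOB: the seller bears costs until goods are on board at the origin port; the buyer bears freight, insurance and all costs thereafter.
Seller's account: goods 380973.87 + inland to port 1133.23 + export clearance 381.95 = 382489.05
Buyer's account: freight 7118.13 + insurance 425.83 + destination terminal 662.23 + brokerage 403.67 + duty 249.83 + delivery 2052.75 = 10912.44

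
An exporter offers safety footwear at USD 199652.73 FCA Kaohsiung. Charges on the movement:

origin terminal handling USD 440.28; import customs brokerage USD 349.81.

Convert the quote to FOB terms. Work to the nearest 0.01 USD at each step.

FOB price: USD 200093.01

Not relevant to the conversion: brokerage — on the buyer under both terms; not part of either seller's price.
From FCA to FOB, the seller additionally bears: origin terminal.
FOB price = 199652.73 + 440.28 = 200093.01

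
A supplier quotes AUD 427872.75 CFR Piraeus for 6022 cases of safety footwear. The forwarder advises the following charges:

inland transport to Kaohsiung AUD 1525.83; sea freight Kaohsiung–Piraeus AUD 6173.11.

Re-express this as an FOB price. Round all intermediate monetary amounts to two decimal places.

Not relevant to the conversion: inland to port — on the seller under both CFR and FOB; already in the CFR price and stays in the FOB price.
From CFR to FOB, the seller no longer bears: freight.
FOB price = 427872.75 − 6173.11 = 421699.64

FOB price: AUD 421699.64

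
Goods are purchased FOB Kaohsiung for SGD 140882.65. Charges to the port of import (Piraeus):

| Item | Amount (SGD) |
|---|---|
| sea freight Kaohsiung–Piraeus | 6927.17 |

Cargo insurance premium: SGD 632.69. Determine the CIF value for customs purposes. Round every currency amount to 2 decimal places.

CIF = FOB price + freight + insurance
CIF = 140882.65 + 6927.17 + 632.69 = 148442.51

CIF value: SGD 148442.51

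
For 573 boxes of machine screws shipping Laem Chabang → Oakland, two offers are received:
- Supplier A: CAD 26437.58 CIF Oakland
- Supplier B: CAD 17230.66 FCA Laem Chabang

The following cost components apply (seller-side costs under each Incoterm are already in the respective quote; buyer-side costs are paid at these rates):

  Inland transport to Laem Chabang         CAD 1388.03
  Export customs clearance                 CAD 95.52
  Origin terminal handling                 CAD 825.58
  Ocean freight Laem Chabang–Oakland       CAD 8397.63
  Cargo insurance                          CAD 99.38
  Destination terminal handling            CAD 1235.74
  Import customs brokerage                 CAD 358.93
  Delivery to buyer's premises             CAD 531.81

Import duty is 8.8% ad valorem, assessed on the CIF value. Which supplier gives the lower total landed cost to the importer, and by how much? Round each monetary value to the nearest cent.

Supplier A (CIF):
The CIF price already equals the CIF value: 26437.58
Import duty = 26437.58 × 8.8% = 2326.51
Buyer bears (A): 1235.74 + 358.93 + 531.81 = 2126.48
Landed cost (A) = invoice 26437.58 + 2126.48 + duty 2326.51 = 30890.57
Supplier B (FCA):
CIF value = FCA price + origin terminal + freight + insurance = 17230.66 + 825.58 + 8397.63 + 99.38 = 26553.25
Import duty = 26553.25 × 8.8% = 2336.69
Buyer bears (B): 825.58 + 8397.63 + 99.38 + 1235.74 + 358.93 + 531.81 = 11449.07
Landed cost (B) = invoice 17230.66 + 11449.07 + duty 2336.69 = 31016.42
Difference = |30890.57 − 31016.42| = 125.85

Supplier A is cheaper by CAD 125.85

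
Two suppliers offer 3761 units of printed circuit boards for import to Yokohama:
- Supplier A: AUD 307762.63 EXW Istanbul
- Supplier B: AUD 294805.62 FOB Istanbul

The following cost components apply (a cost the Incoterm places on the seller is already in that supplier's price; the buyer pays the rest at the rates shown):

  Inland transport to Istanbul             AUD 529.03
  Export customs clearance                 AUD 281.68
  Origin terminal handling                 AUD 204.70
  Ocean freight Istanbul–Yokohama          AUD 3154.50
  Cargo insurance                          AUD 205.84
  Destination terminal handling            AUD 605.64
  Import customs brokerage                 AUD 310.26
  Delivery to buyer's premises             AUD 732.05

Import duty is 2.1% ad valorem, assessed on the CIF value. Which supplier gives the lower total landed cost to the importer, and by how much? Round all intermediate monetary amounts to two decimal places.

Supplier A (EXW):
CIF value = EXW price + inland to port + export clearance + origin terminal + freight + insurance = 307762.63 + 529.03 + 281.68 + 204.70 + 3154.50 + 205.84 = 312138.38
Import duty = 312138.38 × 2.1% = 6554.91
Buyer bears (A): 529.03 + 281.68 + 204.70 + 3154.50 + 205.84 + 605.64 + 310.26 + 732.05 = 6023.70
Landed cost (A) = invoice 307762.63 + 6023.70 + duty 6554.91 = 320341.24
Supplier B (FOB):
CIF value = FOB price + freight + insurance = 294805.62 + 3154.50 + 205.84 = 298165.96
Import duty = 298165.96 × 2.1% = 6261.49
Buyer bears (B): 3154.50 + 205.84 + 605.64 + 310.26 + 732.05 = 5008.29
Landed cost (B) = invoice 294805.62 + 5008.29 + duty 6261.49 = 306075.40
Difference = |320341.24 − 306075.40| = 14265.84

Supplier B is cheaper by AUD 14265.84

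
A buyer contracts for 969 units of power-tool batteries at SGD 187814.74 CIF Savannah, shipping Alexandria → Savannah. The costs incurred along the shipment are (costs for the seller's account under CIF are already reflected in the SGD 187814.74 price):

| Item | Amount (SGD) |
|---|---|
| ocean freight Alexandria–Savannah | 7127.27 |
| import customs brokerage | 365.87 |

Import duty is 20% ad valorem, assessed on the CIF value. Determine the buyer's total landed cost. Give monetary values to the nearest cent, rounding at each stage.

Total landed cost: SGD 225743.56

CIF: the seller pays costs through ocean freight and marine insurance to the destination port.
Already in the invoice (seller's account under CIF): freight — exclude.
The CIF price already equals the CIF value: 187814.74
Import duty = 187814.74 × 20% = 37562.95
Buyer bears: brokerage 365.87 + duty 37562.95 = 37928.82
Landed cost = invoice 187814.74 + 37928.82 = 225743.56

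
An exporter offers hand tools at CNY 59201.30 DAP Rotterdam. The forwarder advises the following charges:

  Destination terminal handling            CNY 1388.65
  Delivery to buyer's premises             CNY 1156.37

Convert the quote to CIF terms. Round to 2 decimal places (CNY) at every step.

From DAP to CIF, the seller no longer bears: destination terminal, delivery.
CIF price = 59201.30 − 1388.65 − 1156.37 = 56656.28

CIF price: CNY 56656.28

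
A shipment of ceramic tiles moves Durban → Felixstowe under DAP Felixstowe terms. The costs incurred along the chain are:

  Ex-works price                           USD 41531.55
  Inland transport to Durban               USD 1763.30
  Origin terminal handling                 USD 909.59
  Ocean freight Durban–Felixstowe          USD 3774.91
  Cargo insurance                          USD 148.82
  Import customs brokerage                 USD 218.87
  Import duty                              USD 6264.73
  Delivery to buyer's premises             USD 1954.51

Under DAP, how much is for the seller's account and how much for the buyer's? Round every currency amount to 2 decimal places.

Seller: USD 50082.68; buyer: USD 6483.60

DAP: the seller bears all costs to the named destination except import duty and clearance.
Seller's account: goods 41531.55 + inland to port 1763.30 + origin terminal 909.59 + freight 3774.91 + insurance 148.82 + delivery 1954.51 = 50082.68
Buyer's account: brokerage 218.87 + duty 6264.73 = 6483.60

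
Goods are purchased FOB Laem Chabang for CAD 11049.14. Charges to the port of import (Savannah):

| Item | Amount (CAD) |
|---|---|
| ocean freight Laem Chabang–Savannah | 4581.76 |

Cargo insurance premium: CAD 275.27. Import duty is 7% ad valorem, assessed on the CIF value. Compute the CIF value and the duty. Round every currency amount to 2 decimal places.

CIF = FOB price + freight + insurance
CIF = 11049.14 + 4581.76 + 275.27 = 15906.17
Import duty = 15906.17 × 7% = 1113.43

CIF value: CAD 15906.17; import duty: CAD 1113.43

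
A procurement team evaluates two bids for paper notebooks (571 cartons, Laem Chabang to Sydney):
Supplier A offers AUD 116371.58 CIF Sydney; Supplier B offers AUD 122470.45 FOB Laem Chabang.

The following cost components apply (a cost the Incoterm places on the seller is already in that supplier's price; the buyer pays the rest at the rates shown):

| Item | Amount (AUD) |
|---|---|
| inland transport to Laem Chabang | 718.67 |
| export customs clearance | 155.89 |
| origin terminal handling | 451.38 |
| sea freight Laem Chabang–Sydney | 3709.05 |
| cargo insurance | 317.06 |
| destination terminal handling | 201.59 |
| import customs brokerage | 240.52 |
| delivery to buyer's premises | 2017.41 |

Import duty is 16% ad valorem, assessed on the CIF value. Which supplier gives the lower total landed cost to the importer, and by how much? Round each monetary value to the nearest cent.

Supplier A is cheaper by AUD 11744.98

Supplier A (CIF):
The CIF price already equals the CIF value: 116371.58
Import duty = 116371.58 × 16% = 18619.45
Buyer bears (A): 201.59 + 240.52 + 2017.41 = 2459.52
Landed cost (A) = invoice 116371.58 + 2459.52 + duty 18619.45 = 137450.55
Supplier B (FOB):
CIF value = FOB price + freight + insurance = 122470.45 + 3709.05 + 317.06 = 126496.56
Import duty = 126496.56 × 16% = 20239.45
Buyer bears (B): 3709.05 + 317.06 + 201.59 + 240.52 + 2017.41 = 6485.63
Landed cost (B) = invoice 122470.45 + 6485.63 + duty 20239.45 = 149195.53
Difference = |137450.55 − 149195.53| = 11744.98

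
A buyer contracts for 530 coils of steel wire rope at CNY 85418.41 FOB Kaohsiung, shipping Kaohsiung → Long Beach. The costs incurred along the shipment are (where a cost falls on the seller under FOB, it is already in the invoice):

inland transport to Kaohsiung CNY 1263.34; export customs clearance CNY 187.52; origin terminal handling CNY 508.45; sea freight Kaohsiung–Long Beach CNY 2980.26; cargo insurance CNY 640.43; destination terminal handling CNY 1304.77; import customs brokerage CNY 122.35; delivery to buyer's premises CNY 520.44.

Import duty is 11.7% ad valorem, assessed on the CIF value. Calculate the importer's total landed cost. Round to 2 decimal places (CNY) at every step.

Total landed cost: CNY 101404.23

FOB: the seller bears costs until goods are on board at the origin port; the buyer bears freight, insurance and all costs thereafter.
Already in the invoice (seller's account under FOB): inland to port, export clearance, origin terminal — exclude.
CIF value = FOB price + freight + insurance = 85418.41 + 2980.26 + 640.43 = 89039.10
Import duty = 89039.10 × 11.7% = 10417.57
Buyer bears: freight 2980.26 + insurance 640.43 + destination terminal 1304.77 + brokerage 122.35 + delivery 520.44 + duty 10417.57 = 15985.82
Landed cost = invoice 85418.41 + 15985.82 = 101404.23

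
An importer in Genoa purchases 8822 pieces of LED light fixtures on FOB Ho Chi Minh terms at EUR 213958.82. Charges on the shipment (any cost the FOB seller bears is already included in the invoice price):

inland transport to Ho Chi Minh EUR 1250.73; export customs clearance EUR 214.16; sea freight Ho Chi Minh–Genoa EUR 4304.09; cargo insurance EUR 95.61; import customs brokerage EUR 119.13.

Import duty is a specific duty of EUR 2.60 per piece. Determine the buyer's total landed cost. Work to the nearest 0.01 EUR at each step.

Total landed cost: EUR 241414.85

FOB: the seller bears costs until goods are on board at the origin port; the buyer bears freight, insurance and all costs thereafter.
Already in the invoice (seller's account under FOB): inland to port, export clearance — exclude.
CIF value = FOB price + freight + insurance = 213958.82 + 4304.09 + 95.61 = 218358.52
Import duty = 8822 × 2.60 = 22937.20
Buyer bears: freight 4304.09 + insurance 95.61 + brokerage 119.13 + duty 22937.20 = 27456.03
Landed cost = invoice 213958.82 + 27456.03 = 241414.85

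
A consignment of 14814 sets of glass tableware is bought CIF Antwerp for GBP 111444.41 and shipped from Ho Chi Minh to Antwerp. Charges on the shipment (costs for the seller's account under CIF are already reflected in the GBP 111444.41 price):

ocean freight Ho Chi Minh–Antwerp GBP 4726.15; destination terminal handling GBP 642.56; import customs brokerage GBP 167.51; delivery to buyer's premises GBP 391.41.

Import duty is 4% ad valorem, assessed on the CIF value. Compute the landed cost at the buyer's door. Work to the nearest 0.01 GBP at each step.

CIF: the seller pays costs through ocean freight and marine insurance to the destination port.
Already in the invoice (seller's account under CIF): freight — exclude.
The CIF price already equals the CIF value: 111444.41
Import duty = 111444.41 × 4% = 4457.78
Buyer bears: destination terminal 642.56 + brokerage 167.51 + delivery 391.41 + duty 4457.78 = 5659.26
Landed cost = invoice 111444.41 + 5659.26 = 117103.67

Total landed cost: GBP 117103.67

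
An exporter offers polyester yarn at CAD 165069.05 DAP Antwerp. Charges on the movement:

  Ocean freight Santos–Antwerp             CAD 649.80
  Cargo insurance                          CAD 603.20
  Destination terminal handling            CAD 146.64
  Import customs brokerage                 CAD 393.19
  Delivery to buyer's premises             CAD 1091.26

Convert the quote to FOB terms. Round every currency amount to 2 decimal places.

FOB price: CAD 162578.15

Not relevant to the conversion: brokerage — on the buyer under both terms; not part of either seller's price.
From DAP to FOB, the seller no longer bears: freight, insurance, destination terminal, delivery.
FOB price = 165069.05 − 649.80 − 603.20 − 146.64 − 1091.26 = 162578.15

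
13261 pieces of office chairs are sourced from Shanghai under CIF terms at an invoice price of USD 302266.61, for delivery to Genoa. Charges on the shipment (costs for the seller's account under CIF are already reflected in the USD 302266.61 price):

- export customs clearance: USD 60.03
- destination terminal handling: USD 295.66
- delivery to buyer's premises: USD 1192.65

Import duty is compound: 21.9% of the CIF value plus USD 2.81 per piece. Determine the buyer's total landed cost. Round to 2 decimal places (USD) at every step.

Total landed cost: USD 407214.72

CIF: the seller pays costs through ocean freight and marine insurance to the destination port.
Already in the invoice (seller's account under CIF): export clearance — exclude.
The CIF price already equals the CIF value: 302266.61
Ad valorem component: 302266.61 × 21.9% = 66196.39
Specific component: 13261 × 2.81 = 37263.41
Import duty = 66196.39 + 37263.41 = 103459.80
Buyer bears: destination terminal 295.66 + delivery 1192.65 + duty 103459.80 = 104948.11
Landed cost = invoice 302266.61 + 104948.11 = 407214.72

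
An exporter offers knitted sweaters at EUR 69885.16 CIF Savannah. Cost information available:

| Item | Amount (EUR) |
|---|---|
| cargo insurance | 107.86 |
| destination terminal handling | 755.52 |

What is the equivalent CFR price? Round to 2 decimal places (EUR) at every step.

CFR price: EUR 69777.30

Not relevant to the conversion: destination terminal — on the buyer under both terms; not part of either seller's price.
From CIF to CFR, the seller no longer bears: insurance.
CFR price = 69885.16 − 107.86 = 69777.30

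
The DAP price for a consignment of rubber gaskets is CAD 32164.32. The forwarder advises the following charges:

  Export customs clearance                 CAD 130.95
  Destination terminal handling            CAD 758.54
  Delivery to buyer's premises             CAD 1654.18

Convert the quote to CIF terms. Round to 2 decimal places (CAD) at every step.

CIF price: CAD 29751.60

Not relevant to the conversion: export clearance — on the seller under both DAP and CIF; already in the DAP price and stays in the CIF price.
From DAP to CIF, the seller no longer bears: destination terminal, delivery.
CIF price = 32164.32 − 758.54 − 1654.18 = 29751.60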